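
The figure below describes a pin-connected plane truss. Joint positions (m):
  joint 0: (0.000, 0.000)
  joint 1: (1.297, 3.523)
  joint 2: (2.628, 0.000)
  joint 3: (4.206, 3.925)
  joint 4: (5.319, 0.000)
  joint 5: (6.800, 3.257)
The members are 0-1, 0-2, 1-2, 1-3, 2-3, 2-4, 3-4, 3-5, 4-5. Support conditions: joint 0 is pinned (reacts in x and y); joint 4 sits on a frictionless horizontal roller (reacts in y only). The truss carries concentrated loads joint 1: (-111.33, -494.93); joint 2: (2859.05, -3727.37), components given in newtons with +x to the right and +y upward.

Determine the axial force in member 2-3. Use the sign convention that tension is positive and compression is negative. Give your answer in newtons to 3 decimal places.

2239.667

N=6 nodes, M=9 members, R=3 reactions → 2N=12, M+R=12
member 0 (0-1): L=3.7542, (cx,cy)=(0.3455,0.9384)
member 1 (0-2): L=2.6280, (cx,cy)=(1.0000,0.0000)
member 2 (1-2): L=3.7660, (cx,cy)=(0.3534,-0.9355)
member 3 (1-3): L=2.9366, (cx,cy)=(0.9906,0.1369)
member 4 (2-3): L=4.2303, (cx,cy)=(0.3730,0.9278)
member 5 (2-4): L=2.6910, (cx,cy)=(1.0000,0.0000)
member 6 (3-4): L=4.0798, (cx,cy)=(0.2728,-0.9621)
member 7 (3-5): L=2.6786, (cx,cy)=(0.9684,-0.2494)
member 8 (4-5): L=3.5779, (cx,cy)=(0.4139,0.9103)
solve A·x = −loads:
  F[0-1] = -2486.8718 N (compression)
  F[0-2] = +3606.8923 N (tension)
  F[1-2] = +1763.1408 N (tension)
  F[1-3] = -1384.0025 N (compression)
  F[2-3] = +2239.6669 N (tension)
  F[2-4] = +535.5323 N (tension)
  F[3-4] = -1963.0191 N (compression)
  F[3-5] = +0.0000 N (tension)
  F[4-5] = -0.0000 N (compression)
  Rx@0 = -2747.7200 N
  Ry@0 = +2333.7426 N
  Ry@4 = +1888.5574 N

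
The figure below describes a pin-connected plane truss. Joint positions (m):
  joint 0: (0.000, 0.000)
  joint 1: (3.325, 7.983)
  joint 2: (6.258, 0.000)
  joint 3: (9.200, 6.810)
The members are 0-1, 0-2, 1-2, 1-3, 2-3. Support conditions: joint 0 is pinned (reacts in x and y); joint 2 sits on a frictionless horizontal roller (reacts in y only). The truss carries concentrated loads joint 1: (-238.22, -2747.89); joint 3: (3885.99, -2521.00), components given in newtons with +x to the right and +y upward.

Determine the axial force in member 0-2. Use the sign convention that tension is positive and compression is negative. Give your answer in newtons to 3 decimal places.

N=4 nodes, M=5 members, R=3 reactions → 2N=8, M+R=8
member 0 (0-1): L=8.6478, (cx,cy)=(0.3845,0.9231)
member 1 (0-2): L=6.2580, (cx,cy)=(1.0000,0.0000)
member 2 (1-2): L=8.5048, (cx,cy)=(0.3449,-0.9387)
member 3 (1-3): L=5.9910, (cx,cy)=(0.9806,-0.1958)
member 4 (2-3): L=7.4183, (cx,cy)=(0.3966,0.9180)
solve A·x = −loads:
  F[0-1] = +4140.4475 N (tension)
  F[0-2] = +2055.8002 N (tension)
  F[1-2] = -7973.6723 N (compression)
  F[1-3] = +4670.4362 N (tension)
  F[2-3] = -1750.0604 N (compression)
  Rx@0 = -3647.7700 N
  Ry@0 = -3822.1640 N
  Ry@2 = +9091.0540 N

2055.800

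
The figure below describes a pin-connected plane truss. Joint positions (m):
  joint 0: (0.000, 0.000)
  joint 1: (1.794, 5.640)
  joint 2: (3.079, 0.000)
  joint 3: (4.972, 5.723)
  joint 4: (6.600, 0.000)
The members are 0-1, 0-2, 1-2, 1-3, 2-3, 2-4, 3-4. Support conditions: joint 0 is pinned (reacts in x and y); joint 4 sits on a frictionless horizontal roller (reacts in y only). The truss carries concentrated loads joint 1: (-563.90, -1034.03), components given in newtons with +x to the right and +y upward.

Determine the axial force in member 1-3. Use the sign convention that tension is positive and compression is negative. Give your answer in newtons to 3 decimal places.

124.665

N=5 nodes, M=7 members, R=3 reactions → 2N=10, M+R=10
member 0 (0-1): L=5.9184, (cx,cy)=(0.3031,0.9530)
member 1 (0-2): L=3.0790, (cx,cy)=(1.0000,0.0000)
member 2 (1-2): L=5.7845, (cx,cy)=(0.2221,-0.9750)
member 3 (1-3): L=3.1791, (cx,cy)=(0.9997,0.0261)
member 4 (2-3): L=6.0279, (cx,cy)=(0.3140,0.9494)
member 5 (2-4): L=3.5210, (cx,cy)=(1.0000,0.0000)
member 6 (3-4): L=5.9501, (cx,cy)=(0.2736,-0.9618)
solve A·x = −loads:
  F[0-1] = -1295.8045 N (compression)
  F[0-2] = -171.1158 N (compression)
  F[1-2] = +209.2943 N (tension)
  F[1-3] = +124.6648 N (tension)
  F[2-3] = -214.9384 N (compression)
  F[2-4] = -57.1237 N (compression)
  F[3-4] = +208.7769 N (tension)
  Rx@0 = +563.9000 N
  Ry@0 = +1234.8400 N
  Ry@4 = -200.8100 N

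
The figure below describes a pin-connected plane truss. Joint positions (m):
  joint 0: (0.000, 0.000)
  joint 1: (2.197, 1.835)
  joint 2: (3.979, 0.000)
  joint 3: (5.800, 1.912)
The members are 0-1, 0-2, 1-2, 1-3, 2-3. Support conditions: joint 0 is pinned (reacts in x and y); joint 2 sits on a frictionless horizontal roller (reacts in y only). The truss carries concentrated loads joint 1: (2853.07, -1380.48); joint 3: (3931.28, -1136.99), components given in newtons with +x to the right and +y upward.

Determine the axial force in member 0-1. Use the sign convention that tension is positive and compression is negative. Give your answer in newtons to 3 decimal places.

N=4 nodes, M=5 members, R=3 reactions → 2N=8, M+R=8
member 0 (0-1): L=2.8625, (cx,cy)=(0.7675,0.6410)
member 1 (0-2): L=3.9790, (cx,cy)=(1.0000,0.0000)
member 2 (1-2): L=2.5579, (cx,cy)=(0.6967,-0.7174)
member 3 (1-3): L=3.6038, (cx,cy)=(0.9998,0.0214)
member 4 (2-3): L=2.6404, (cx,cy)=(0.6897,0.7241)
solve A·x = −loads:
  F[0-1] = +4846.6635 N (tension)
  F[0-2] = +3064.5119 N (tension)
  F[1-2] = -6102.6907 N (compression)
  F[1-3] = +5119.5029 N (tension)
  F[2-3] = -1721.2050 N (compression)
  Rx@0 = -6784.3500 N
  Ry@0 = -3106.9199 N
  Ry@2 = +5624.3899 N

4846.663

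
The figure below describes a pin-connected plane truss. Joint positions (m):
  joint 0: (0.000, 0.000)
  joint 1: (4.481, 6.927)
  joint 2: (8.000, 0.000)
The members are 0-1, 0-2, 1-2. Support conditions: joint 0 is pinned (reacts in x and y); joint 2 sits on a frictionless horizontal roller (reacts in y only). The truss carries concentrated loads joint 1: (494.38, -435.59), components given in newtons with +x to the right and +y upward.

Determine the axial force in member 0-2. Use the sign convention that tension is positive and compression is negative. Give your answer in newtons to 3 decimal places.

N=3 nodes, M=3 members, R=3 reactions → 2N=6, M+R=6
member 0 (0-1): L=8.2500, (cx,cy)=(0.5432,0.8396)
member 1 (0-2): L=8.0000, (cx,cy)=(1.0000,0.0000)
member 2 (1-2): L=7.7696, (cx,cy)=(0.4529,-0.8916)
solve A·x = −loads:
  F[0-1] = +281.6296 N (tension)
  F[0-2] = +341.4127 N (tension)
  F[1-2] = -753.8050 N (compression)
  Rx@0 = -494.3800 N
  Ry@0 = -236.4661 N
  Ry@2 = +672.0561 N

341.413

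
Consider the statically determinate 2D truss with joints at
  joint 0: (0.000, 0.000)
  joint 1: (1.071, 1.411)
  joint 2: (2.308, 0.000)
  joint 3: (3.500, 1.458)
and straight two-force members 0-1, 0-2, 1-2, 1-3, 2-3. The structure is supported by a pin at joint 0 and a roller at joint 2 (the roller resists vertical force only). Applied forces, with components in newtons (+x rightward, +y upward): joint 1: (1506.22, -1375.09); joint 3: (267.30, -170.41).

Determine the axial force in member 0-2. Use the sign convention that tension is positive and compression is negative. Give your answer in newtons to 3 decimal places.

N=4 nodes, M=5 members, R=3 reactions → 2N=8, M+R=8
member 0 (0-1): L=1.7714, (cx,cy)=(0.6046,0.7965)
member 1 (0-2): L=2.3080, (cx,cy)=(1.0000,0.0000)
member 2 (1-2): L=1.8765, (cx,cy)=(0.6592,-0.7519)
member 3 (1-3): L=2.4295, (cx,cy)=(0.9998,0.0193)
member 4 (2-3): L=1.8832, (cx,cy)=(0.6329,0.7742)
solve A·x = −loads:
  F[0-1] = +553.2771 N (tension)
  F[0-2] = +1439.0106 N (tension)
  F[1-2] = -2404.1500 N (compression)
  F[1-3] = +413.2333 N (tension)
  F[2-3] = -230.4389 N (compression)
  Rx@0 = -1773.5200 N
  Ry@0 = -440.7029 N
  Ry@2 = +1986.2029 N

1439.011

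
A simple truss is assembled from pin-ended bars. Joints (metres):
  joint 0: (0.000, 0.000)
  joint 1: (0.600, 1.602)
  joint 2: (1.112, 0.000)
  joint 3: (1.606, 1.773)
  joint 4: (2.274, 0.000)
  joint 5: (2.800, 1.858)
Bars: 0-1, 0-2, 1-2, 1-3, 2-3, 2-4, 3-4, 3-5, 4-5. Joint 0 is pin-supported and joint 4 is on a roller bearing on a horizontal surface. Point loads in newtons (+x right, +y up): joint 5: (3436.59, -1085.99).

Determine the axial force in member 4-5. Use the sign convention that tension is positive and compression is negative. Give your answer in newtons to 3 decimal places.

-1411.378

N=6 nodes, M=9 members, R=3 reactions → 2N=12, M+R=12
member 0 (0-1): L=1.7107, (cx,cy)=(0.3507,0.9365)
member 1 (0-2): L=1.1120, (cx,cy)=(1.0000,0.0000)
member 2 (1-2): L=1.6818, (cx,cy)=(0.3044,-0.9525)
member 3 (1-3): L=1.0204, (cx,cy)=(0.9859,0.1676)
member 4 (2-3): L=1.8405, (cx,cy)=(0.2684,0.9633)
member 5 (2-4): L=1.1620, (cx,cy)=(1.0000,0.0000)
member 6 (3-4): L=1.8947, (cx,cy)=(0.3526,-0.9358)
member 7 (3-5): L=1.1970, (cx,cy)=(0.9975,0.0710)
member 8 (4-5): L=1.9310, (cx,cy)=(0.2724,0.9622)
solve A·x = −loads:
  F[0-1] = +3266.6278 N (tension)
  F[0-2] = +2290.8561 N (tension)
  F[1-2] = -2852.1455 N (compression)
  F[1-3] = +2042.9025 N (tension)
  F[2-3] = +2820.2493 N (tension)
  F[2-4] = +665.6200 N (tension)
  F[3-4] = -2978.3442 N (compression)
  F[3-5] = +3830.7121 N (tension)
  F[4-5] = -1411.3777 N (compression)
  Rx@0 = -3436.5900 N
  Ry@0 = -3059.1095 N
  Ry@4 = +4145.0995 N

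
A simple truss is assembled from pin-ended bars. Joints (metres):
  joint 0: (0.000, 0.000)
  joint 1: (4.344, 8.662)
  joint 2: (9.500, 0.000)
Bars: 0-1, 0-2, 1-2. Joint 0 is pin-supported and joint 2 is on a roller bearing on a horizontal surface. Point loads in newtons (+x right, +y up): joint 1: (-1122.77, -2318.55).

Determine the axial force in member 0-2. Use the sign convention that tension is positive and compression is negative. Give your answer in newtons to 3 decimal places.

N=3 nodes, M=3 members, R=3 reactions → 2N=6, M+R=6
member 0 (0-1): L=9.6902, (cx,cy)=(0.4483,0.8939)
member 1 (0-2): L=9.5000, (cx,cy)=(1.0000,0.0000)
member 2 (1-2): L=10.0804, (cx,cy)=(0.5115,-0.8593)
solve A·x = −loads:
  F[0-1] = -2552.9904 N (compression)
  F[0-2] = +21.7012 N (tension)
  F[1-2] = -42.4276 N (compression)
  Rx@0 = +1122.7700 N
  Ry@0 = +2282.0924 N
  Ry@2 = +36.4576 N

21.701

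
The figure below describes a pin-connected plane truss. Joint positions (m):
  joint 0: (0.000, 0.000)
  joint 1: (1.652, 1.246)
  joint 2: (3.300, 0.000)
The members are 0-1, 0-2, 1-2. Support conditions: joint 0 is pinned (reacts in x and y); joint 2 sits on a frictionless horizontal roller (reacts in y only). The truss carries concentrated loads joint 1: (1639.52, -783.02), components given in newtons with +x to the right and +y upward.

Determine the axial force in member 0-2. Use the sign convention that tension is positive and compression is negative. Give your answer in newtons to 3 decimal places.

N=3 nodes, M=3 members, R=3 reactions → 2N=6, M+R=6
member 0 (0-1): L=2.0692, (cx,cy)=(0.7984,0.6022)
member 1 (0-2): L=3.3000, (cx,cy)=(1.0000,0.0000)
member 2 (1-2): L=2.0660, (cx,cy)=(0.7977,-0.6031)
solve A·x = −loads:
  F[0-1] = +378.6477 N (tension)
  F[0-2] = +1337.2178 N (tension)
  F[1-2] = -1676.4034 N (compression)
  Rx@0 = -1639.5200 N
  Ry@0 = -228.0076 N
  Ry@2 = +1011.0276 N

1337.218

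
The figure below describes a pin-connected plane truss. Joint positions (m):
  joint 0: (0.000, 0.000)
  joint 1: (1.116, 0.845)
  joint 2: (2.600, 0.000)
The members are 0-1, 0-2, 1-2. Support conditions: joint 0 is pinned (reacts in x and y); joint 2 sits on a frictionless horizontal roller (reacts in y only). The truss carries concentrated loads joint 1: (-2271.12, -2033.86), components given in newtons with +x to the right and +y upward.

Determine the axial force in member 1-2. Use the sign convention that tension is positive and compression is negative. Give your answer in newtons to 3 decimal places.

-272.590

N=3 nodes, M=3 members, R=3 reactions → 2N=6, M+R=6
member 0 (0-1): L=1.3998, (cx,cy)=(0.7972,0.6037)
member 1 (0-2): L=2.6000, (cx,cy)=(1.0000,0.0000)
member 2 (1-2): L=1.7077, (cx,cy)=(0.8690,-0.4948)
solve A·x = −loads:
  F[0-1] = -3145.8203 N (compression)
  F[0-2] = +236.8803 N (tension)
  F[1-2] = -272.5899 N (compression)
  Rx@0 = +2271.1200 N
  Ry@0 = +1898.9787 N
  Ry@2 = +134.8813 N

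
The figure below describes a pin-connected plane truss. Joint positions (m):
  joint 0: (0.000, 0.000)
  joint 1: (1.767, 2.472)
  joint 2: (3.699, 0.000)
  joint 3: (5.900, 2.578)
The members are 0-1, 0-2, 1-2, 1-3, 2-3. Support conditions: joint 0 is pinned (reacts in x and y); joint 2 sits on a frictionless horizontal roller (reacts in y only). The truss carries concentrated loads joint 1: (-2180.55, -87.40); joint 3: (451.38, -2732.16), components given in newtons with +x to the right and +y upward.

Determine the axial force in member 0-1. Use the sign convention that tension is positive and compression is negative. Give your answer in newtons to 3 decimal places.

N=4 nodes, M=5 members, R=3 reactions → 2N=8, M+R=8
member 0 (0-1): L=3.0386, (cx,cy)=(0.5815,0.8135)
member 1 (0-2): L=3.6990, (cx,cy)=(1.0000,0.0000)
member 2 (1-2): L=3.1374, (cx,cy)=(0.6158,-0.7879)
member 3 (1-3): L=4.1344, (cx,cy)=(0.9997,0.0256)
member 4 (2-3): L=3.3898, (cx,cy)=(0.6493,0.7605)
solve A·x = −loads:
  F[0-1] = +537.6623 N (tension)
  F[0-2] = -2041.8305 N (compression)
  F[1-2] = -573.4244 N (compression)
  F[1-3] = +2847.2569 N (tension)
  F[2-3] = -3688.4504 N (compression)
  Rx@0 = +1729.1700 N
  Ry@0 = -437.4062 N
  Ry@2 = +3256.9662 N

537.662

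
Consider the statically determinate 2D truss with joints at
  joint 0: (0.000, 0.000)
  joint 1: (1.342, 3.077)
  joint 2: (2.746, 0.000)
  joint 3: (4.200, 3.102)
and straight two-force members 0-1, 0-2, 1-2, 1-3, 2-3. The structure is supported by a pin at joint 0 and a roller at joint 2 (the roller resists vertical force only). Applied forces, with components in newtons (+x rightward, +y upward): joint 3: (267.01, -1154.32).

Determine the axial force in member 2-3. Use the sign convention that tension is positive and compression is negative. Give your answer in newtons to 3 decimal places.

-1282.674

N=4 nodes, M=5 members, R=3 reactions → 2N=8, M+R=8
member 0 (0-1): L=3.3569, (cx,cy)=(0.3998,0.9166)
member 1 (0-2): L=2.7460, (cx,cy)=(1.0000,0.0000)
member 2 (1-2): L=3.3822, (cx,cy)=(0.4151,-0.9098)
member 3 (1-3): L=2.8581, (cx,cy)=(1.0000,0.0087)
member 4 (2-3): L=3.4259, (cx,cy)=(0.4244,0.9055)
solve A·x = −loads:
  F[0-1] = +995.8769 N (tension)
  F[0-2] = -131.1133 N (compression)
  F[1-2] = -995.5700 N (compression)
  F[1-3] = +811.4322 N (tension)
  F[2-3] = -1282.6740 N (compression)
  Rx@0 = -267.0100 N
  Ry@0 = -912.8355 N
  Ry@2 = +2067.1555 N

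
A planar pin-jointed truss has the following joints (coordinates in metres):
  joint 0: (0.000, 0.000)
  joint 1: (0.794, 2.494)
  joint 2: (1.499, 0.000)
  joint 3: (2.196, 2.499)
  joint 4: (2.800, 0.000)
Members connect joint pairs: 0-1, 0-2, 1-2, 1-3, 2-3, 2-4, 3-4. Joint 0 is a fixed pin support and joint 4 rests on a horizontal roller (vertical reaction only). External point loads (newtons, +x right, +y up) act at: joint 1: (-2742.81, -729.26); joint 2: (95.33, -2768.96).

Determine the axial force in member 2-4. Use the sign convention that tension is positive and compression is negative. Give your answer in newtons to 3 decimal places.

-182.210

N=5 nodes, M=7 members, R=3 reactions → 2N=10, M+R=10
member 0 (0-1): L=2.6173, (cx,cy)=(0.3034,0.9529)
member 1 (0-2): L=1.4990, (cx,cy)=(1.0000,0.0000)
member 2 (1-2): L=2.5917, (cx,cy)=(0.2720,-0.9623)
member 3 (1-3): L=1.4020, (cx,cy)=(1.0000,0.0036)
member 4 (2-3): L=2.5944, (cx,cy)=(0.2687,0.9632)
member 5 (2-4): L=1.3010, (cx,cy)=(1.0000,0.0000)
member 6 (3-4): L=2.5710, (cx,cy)=(0.2349,-0.9720)
solve A·x = −loads:
  F[0-1] = -4462.3876 N (compression)
  F[0-2] = -1293.7640 N (compression)
  F[1-2] = +3662.3415 N (tension)
  F[1-3] = +392.8695 N (tension)
  F[2-3] = -784.1085 N (compression)
  F[2-4] = -182.2103 N (compression)
  F[3-4] = +775.5875 N (tension)
  Rx@0 = +2647.4800 N
  Ry@0 = +4252.1002 N
  Ry@4 = -753.8802 N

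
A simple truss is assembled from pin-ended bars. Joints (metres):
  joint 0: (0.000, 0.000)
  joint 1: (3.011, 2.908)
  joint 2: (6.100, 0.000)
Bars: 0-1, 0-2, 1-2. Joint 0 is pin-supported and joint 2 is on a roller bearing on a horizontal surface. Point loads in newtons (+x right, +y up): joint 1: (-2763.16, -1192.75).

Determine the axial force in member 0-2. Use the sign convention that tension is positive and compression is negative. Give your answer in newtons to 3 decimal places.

N=3 nodes, M=3 members, R=3 reactions → 2N=6, M+R=6
member 0 (0-1): L=4.1860, (cx,cy)=(0.7193,0.6947)
member 1 (0-2): L=6.1000, (cx,cy)=(1.0000,0.0000)
member 2 (1-2): L=4.2425, (cx,cy)=(0.7281,-0.6855)
solve A·x = −loads:
  F[0-1] = -2765.6065 N (compression)
  F[0-2] = -773.8519 N (compression)
  F[1-2] = +1062.8126 N (tension)
  Rx@0 = +2763.1600 N
  Ry@0 = +1921.2580 N
  Ry@2 = -728.5080 N

-773.852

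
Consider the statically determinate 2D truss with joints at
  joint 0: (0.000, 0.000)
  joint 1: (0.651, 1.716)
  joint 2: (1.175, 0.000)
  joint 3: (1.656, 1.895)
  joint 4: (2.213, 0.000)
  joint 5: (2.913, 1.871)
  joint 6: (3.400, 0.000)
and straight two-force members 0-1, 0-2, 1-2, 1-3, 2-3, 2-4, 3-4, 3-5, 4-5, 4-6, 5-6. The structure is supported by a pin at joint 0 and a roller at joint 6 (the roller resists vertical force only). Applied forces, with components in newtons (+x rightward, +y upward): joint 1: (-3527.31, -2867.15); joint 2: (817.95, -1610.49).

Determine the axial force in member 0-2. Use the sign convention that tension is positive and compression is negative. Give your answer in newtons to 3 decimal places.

-754.709

N=7 nodes, M=11 members, R=3 reactions → 2N=14, M+R=14
member 0 (0-1): L=1.8353, (cx,cy)=(0.3547,0.9350)
member 1 (0-2): L=1.1750, (cx,cy)=(1.0000,0.0000)
member 2 (1-2): L=1.7942, (cx,cy)=(0.2920,-0.9564)
member 3 (1-3): L=1.0208, (cx,cy)=(0.9845,0.1753)
member 4 (2-3): L=1.9551, (cx,cy)=(0.2460,0.9693)
member 5 (2-4): L=1.0380, (cx,cy)=(1.0000,0.0000)
member 6 (3-4): L=1.9752, (cx,cy)=(0.2820,-0.9594)
member 7 (3-5): L=1.2572, (cx,cy)=(0.9998,-0.0191)
member 8 (4-5): L=1.9977, (cx,cy)=(0.3504,0.9366)
member 9 (4-6): L=1.1870, (cx,cy)=(1.0000,0.0000)
member 10 (5-6): L=1.9333, (cx,cy)=(0.2519,-0.9678)
solve A·x = −loads:
  F[0-1] = -5510.6625 N (compression)
  F[0-2] = -754.7087 N (compression)
  F[1-2] = +2543.8884 N (tension)
  F[1-3] = +842.7774 N (tension)
  F[2-3] = -848.5758 N (compression)
  F[2-4] = -620.9494 N (compression)
  F[3-4] = +694.7971 N (tension)
  F[3-5] = +425.0928 N (tension)
  F[4-5] = -711.7239 N (compression)
  F[4-6] = -175.6201 N (compression)
  F[5-6] = +697.1942 N (tension)
  Rx@0 = +2709.3600 N
  Ry@0 = +5152.3528 N
  Ry@6 = -674.7128 N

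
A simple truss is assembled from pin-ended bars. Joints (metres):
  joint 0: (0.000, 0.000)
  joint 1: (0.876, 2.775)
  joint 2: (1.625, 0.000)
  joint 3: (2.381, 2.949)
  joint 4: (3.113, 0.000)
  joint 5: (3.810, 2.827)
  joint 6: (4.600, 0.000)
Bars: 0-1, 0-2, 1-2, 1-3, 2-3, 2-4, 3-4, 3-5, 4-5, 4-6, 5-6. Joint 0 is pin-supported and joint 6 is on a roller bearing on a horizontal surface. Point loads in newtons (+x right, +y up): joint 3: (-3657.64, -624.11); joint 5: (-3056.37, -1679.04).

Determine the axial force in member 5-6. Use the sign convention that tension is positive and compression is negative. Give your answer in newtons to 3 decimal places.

2605.619

N=7 nodes, M=11 members, R=3 reactions → 2N=14, M+R=14
member 0 (0-1): L=2.9100, (cx,cy)=(0.3010,0.9536)
member 1 (0-2): L=1.6250, (cx,cy)=(1.0000,0.0000)
member 2 (1-2): L=2.8743, (cx,cy)=(0.2606,-0.9655)
member 3 (1-3): L=1.5150, (cx,cy)=(0.9934,0.1148)
member 4 (2-3): L=3.0444, (cx,cy)=(0.2483,0.9687)
member 5 (2-4): L=1.4880, (cx,cy)=(1.0000,0.0000)
member 6 (3-4): L=3.0385, (cx,cy)=(0.2409,-0.9705)
member 7 (3-5): L=1.4342, (cx,cy)=(0.9964,-0.0851)
member 8 (4-5): L=2.9117, (cx,cy)=(0.2394,0.9709)
member 9 (4-6): L=1.4870, (cx,cy)=(1.0000,0.0000)
member 10 (5-6): L=2.9353, (cx,cy)=(0.2691,-0.9631)
solve A·x = −loads:
  F[0-1] = -5046.7244 N (compression)
  F[0-2] = -5194.7810 N (compression)
  F[1-2] = +4657.5751 N (tension)
  F[1-3] = -2751.1267 N (compression)
  F[2-3] = -4642.0684 N (compression)
  F[2-4] = -2828.3326 N (compression)
  F[3-4] = +4429.5498 N (tension)
  F[3-5] = -1299.8677 N (compression)
  F[4-5] = -4427.8271 N (compression)
  F[4-6] = -701.2685 N (compression)
  F[5-6] = +2605.6185 N (tension)
  Rx@0 = +6714.0100 N
  Ry@0 = +4812.6261 N
  Ry@6 = -2509.4761 N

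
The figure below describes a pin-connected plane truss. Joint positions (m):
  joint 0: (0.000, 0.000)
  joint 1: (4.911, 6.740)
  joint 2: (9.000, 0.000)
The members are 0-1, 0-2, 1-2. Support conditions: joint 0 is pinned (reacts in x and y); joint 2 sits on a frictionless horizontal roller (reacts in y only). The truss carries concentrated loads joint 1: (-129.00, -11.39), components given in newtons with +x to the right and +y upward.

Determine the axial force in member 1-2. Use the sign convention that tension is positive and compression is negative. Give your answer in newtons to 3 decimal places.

N=3 nodes, M=3 members, R=3 reactions → 2N=6, M+R=6
member 0 (0-1): L=8.3394, (cx,cy)=(0.5889,0.8082)
member 1 (0-2): L=9.0000, (cx,cy)=(1.0000,0.0000)
member 2 (1-2): L=7.8834, (cx,cy)=(0.5187,-0.8550)
solve A·x = −loads:
  F[0-1] = -125.9342 N (compression)
  F[0-2] = -54.8384 N (compression)
  F[1-2] = +105.7255 N (tension)
  Rx@0 = +129.0000 N
  Ry@0 = +101.7815 N
  Ry@2 = -90.3915 N

105.725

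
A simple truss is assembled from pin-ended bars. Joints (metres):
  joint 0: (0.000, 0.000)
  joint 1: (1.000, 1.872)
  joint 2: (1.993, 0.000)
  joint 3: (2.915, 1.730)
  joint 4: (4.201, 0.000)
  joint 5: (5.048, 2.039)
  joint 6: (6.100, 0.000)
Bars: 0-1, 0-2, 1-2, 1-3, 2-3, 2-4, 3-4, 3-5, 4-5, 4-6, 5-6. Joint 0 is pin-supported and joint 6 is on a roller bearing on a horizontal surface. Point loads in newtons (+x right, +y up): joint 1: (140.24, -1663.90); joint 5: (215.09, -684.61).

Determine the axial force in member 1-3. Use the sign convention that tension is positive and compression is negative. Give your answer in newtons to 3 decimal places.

-774.511

N=7 nodes, M=11 members, R=3 reactions → 2N=14, M+R=14
member 0 (0-1): L=2.1224, (cx,cy)=(0.4712,0.8820)
member 1 (0-2): L=1.9930, (cx,cy)=(1.0000,0.0000)
member 2 (1-2): L=2.1191, (cx,cy)=(0.4686,-0.8834)
member 3 (1-3): L=1.9203, (cx,cy)=(0.9973,-0.0739)
member 4 (2-3): L=1.9604, (cx,cy)=(0.4703,0.8825)
member 5 (2-4): L=2.2080, (cx,cy)=(1.0000,0.0000)
member 6 (3-4): L=2.1556, (cx,cy)=(0.5966,-0.8026)
member 7 (3-5): L=2.1553, (cx,cy)=(0.9897,0.1434)
member 8 (4-5): L=2.2079, (cx,cy)=(0.3836,0.9235)
member 9 (4-6): L=1.8990, (cx,cy)=(1.0000,0.0000)
member 10 (5-6): L=2.2944, (cx,cy)=(0.4585,-0.8887)
solve A·x = −loads:
  F[0-1] = -1580.7254 N (compression)
  F[0-2] = +1100.1284 N (tension)
  F[1-2] = -240.3910 N (compression)
  F[1-3] = -774.5110 N (compression)
  F[2-3] = +240.6402 N (tension)
  F[2-4] = +874.3017 N (tension)
  F[3-4] = -410.7358 N (compression)
  F[3-5] = -418.4983 N (compression)
  F[4-5] = +356.9468 N (tension)
  F[4-6] = +492.3336 N (tension)
  F[5-6] = -1073.7693 N (compression)
  Rx@0 = -355.3300 N
  Ry@0 = +1394.2626 N
  Ry@6 = +954.2474 N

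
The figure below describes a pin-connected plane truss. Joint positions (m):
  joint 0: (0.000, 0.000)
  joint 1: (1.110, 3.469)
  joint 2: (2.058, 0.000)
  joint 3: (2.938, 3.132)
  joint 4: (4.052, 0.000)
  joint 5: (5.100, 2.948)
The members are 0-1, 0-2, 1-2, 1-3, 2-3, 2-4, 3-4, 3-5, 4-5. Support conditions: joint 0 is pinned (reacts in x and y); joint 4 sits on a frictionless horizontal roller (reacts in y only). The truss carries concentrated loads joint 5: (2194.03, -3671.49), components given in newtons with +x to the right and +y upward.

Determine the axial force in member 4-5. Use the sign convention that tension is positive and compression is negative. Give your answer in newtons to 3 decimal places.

-3589.802

N=6 nodes, M=9 members, R=3 reactions → 2N=12, M+R=12
member 0 (0-1): L=3.6423, (cx,cy)=(0.3048,0.9524)
member 1 (0-2): L=2.0580, (cx,cy)=(1.0000,0.0000)
member 2 (1-2): L=3.5962, (cx,cy)=(0.2636,-0.9646)
member 3 (1-3): L=1.8588, (cx,cy)=(0.9834,-0.1813)
member 4 (2-3): L=3.2533, (cx,cy)=(0.2705,0.9627)
member 5 (2-4): L=1.9940, (cx,cy)=(1.0000,0.0000)
member 6 (3-4): L=3.3242, (cx,cy)=(0.3351,-0.9422)
member 7 (3-5): L=2.1698, (cx,cy)=(0.9964,-0.0848)
member 8 (4-5): L=3.1287, (cx,cy)=(0.3350,0.9422)
solve A·x = −loads:
  F[0-1] = +2672.9872 N (tension)
  F[0-2] = +1379.4216 N (tension)
  F[1-2] = -2943.1443 N (compression)
  F[1-3] = +1617.2562 N (tension)
  F[2-3] = +2948.9770 N (tension)
  F[2-4] = -194.1125 N (compression)
  F[3-4] = -3008.8790 N (compression)
  F[3-5] = +3408.7457 N (tension)
  F[4-5] = -3589.8024 N (compression)
  Rx@0 = -2194.0300 N
  Ry@0 = -2545.8346 N
  Ry@4 = +6217.3246 N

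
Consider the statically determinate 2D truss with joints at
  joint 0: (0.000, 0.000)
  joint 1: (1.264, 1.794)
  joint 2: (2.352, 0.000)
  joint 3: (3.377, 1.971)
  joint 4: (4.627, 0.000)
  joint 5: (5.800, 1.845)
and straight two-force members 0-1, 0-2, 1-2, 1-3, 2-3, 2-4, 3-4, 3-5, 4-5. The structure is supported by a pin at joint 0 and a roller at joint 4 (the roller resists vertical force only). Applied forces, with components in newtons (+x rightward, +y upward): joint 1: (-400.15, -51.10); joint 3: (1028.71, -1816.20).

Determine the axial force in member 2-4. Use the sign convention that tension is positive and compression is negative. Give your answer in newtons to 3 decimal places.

N=6 nodes, M=9 members, R=3 reactions → 2N=12, M+R=12
member 0 (0-1): L=2.1946, (cx,cy)=(0.5760,0.8175)
member 1 (0-2): L=2.3520, (cx,cy)=(1.0000,0.0000)
member 2 (1-2): L=2.0981, (cx,cy)=(0.5186,-0.8550)
member 3 (1-3): L=2.1204, (cx,cy)=(0.9965,0.0835)
member 4 (2-3): L=2.2216, (cx,cy)=(0.4614,0.8872)
member 5 (2-4): L=2.2750, (cx,cy)=(1.0000,0.0000)
member 6 (3-4): L=2.3340, (cx,cy)=(0.5356,-0.8445)
member 7 (3-5): L=2.4263, (cx,cy)=(0.9987,-0.0519)
member 8 (4-5): L=2.1863, (cx,cy)=(0.5365,0.8439)
solve A·x = −loads:
  F[0-1] = -299.3780 N (compression)
  F[0-2] = +800.9919 N (tension)
  F[1-2] = +236.7422 N (tension)
  F[1-3] = +105.3218 N (tension)
  F[2-3] = -228.1611 N (compression)
  F[2-4] = +1029.0250 N (tension)
  F[3-4] = -1921.3577 N (compression)
  F[3-5] = +0.0000 N (tension)
  F[4-5] = -0.0000 N (compression)
  Rx@0 = -628.5600 N
  Ry@0 = +244.7333 N
  Ry@4 = +1622.5667 N

1029.025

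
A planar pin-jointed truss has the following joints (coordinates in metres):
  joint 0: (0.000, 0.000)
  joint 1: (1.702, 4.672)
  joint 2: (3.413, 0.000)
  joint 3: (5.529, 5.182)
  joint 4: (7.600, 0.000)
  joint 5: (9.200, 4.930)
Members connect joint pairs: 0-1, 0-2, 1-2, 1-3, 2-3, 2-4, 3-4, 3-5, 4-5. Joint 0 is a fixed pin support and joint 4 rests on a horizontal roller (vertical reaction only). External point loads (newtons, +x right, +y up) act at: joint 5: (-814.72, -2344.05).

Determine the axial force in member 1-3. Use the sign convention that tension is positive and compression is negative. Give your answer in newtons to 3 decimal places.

N=6 nodes, M=9 members, R=3 reactions → 2N=12, M+R=12
member 0 (0-1): L=4.9724, (cx,cy)=(0.3423,0.9396)
member 1 (0-2): L=3.4130, (cx,cy)=(1.0000,0.0000)
member 2 (1-2): L=4.9755, (cx,cy)=(0.3439,-0.9390)
member 3 (1-3): L=3.8608, (cx,cy)=(0.9912,0.1321)
member 4 (2-3): L=5.5974, (cx,cy)=(0.3780,0.9258)
member 5 (2-4): L=4.1870, (cx,cy)=(1.0000,0.0000)
member 6 (3-4): L=5.5805, (cx,cy)=(0.3711,-0.9286)
member 7 (3-5): L=3.6796, (cx,cy)=(0.9977,-0.0685)
member 8 (4-5): L=5.1831, (cx,cy)=(0.3087,0.9512)
solve A·x = −loads:
  F[0-1] = -37.2627 N (compression)
  F[0-2] = -801.9653 N (compression)
  F[1-2] = +33.8249 N (tension)
  F[1-3] = -24.6023 N (compression)
  F[2-3] = -34.3079 N (compression)
  F[2-4] = -777.3637 N (compression)
  F[3-4] = +41.6074 N (tension)
  F[3-5] = -52.9215 N (compression)
  F[4-5] = -2468.2182 N (compression)
  Rx@0 = +814.7200 N
  Ry@0 = +35.0118 N
  Ry@4 = +2309.0382 N

-24.602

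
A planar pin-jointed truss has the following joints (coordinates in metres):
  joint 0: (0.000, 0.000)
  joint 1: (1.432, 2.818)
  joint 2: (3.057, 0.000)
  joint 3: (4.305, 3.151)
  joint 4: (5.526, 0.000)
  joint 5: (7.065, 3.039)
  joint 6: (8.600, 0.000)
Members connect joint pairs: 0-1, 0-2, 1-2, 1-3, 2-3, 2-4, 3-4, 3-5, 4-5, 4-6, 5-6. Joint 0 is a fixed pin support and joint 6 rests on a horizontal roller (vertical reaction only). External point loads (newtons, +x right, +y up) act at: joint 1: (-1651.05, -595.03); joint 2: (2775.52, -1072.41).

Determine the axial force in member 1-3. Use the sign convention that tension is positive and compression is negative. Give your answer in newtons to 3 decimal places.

112.709

N=7 nodes, M=11 members, R=3 reactions → 2N=14, M+R=14
member 0 (0-1): L=3.1610, (cx,cy)=(0.4530,0.8915)
member 1 (0-2): L=3.0570, (cx,cy)=(1.0000,0.0000)
member 2 (1-2): L=3.2530, (cx,cy)=(0.4995,-0.8663)
member 3 (1-3): L=2.8922, (cx,cy)=(0.9933,0.1151)
member 4 (2-3): L=3.3891, (cx,cy)=(0.3682,0.9297)
member 5 (2-4): L=2.4690, (cx,cy)=(1.0000,0.0000)
member 6 (3-4): L=3.3793, (cx,cy)=(0.3613,-0.9324)
member 7 (3-5): L=2.7623, (cx,cy)=(0.9992,-0.0405)
member 8 (4-5): L=3.4065, (cx,cy)=(0.4518,0.8921)
member 9 (4-6): L=3.0740, (cx,cy)=(1.0000,0.0000)
member 10 (5-6): L=3.4047, (cx,cy)=(0.4509,-0.8926)
solve A·x = −loads:
  F[0-1] = -1938.4941 N (compression)
  F[0-2] = +2002.6565 N (tension)
  F[1-2] = +1323.0127 N (tension)
  F[1-3] = +112.7086 N (tension)
  F[2-3] = -79.2700 N (compression)
  F[2-4] = -82.7692 N (compression)
  F[3-4] = +62.5033 N (tension)
  F[3-5] = +60.2351 N (tension)
  F[4-5] = -65.3280 N (compression)
  F[4-6] = -30.6713 N (compression)
  F[5-6] = +68.0295 N (tension)
  Rx@0 = -1124.4700 N
  Ry@0 = +1728.1631 N
  Ry@6 = -60.7231 N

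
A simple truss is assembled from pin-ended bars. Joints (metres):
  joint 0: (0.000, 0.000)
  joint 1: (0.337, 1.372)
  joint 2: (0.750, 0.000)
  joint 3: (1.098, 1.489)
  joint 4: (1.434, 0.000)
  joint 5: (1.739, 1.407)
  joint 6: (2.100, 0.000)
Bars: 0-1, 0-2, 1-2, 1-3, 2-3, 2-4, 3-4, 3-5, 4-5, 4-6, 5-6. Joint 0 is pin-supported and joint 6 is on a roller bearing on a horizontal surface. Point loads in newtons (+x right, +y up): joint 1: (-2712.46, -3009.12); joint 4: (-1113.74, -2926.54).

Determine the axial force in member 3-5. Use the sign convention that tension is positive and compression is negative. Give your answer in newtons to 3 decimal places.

-329.284

N=7 nodes, M=11 members, R=3 reactions → 2N=14, M+R=14
member 0 (0-1): L=1.4128, (cx,cy)=(0.2385,0.9711)
member 1 (0-2): L=0.7500, (cx,cy)=(1.0000,0.0000)
member 2 (1-2): L=1.4328, (cx,cy)=(0.2882,-0.9576)
member 3 (1-3): L=0.7699, (cx,cy)=(0.9884,0.1520)
member 4 (2-3): L=1.5291, (cx,cy)=(0.2276,0.9738)
member 5 (2-4): L=0.6840, (cx,cy)=(1.0000,0.0000)
member 6 (3-4): L=1.5264, (cx,cy)=(0.2201,-0.9755)
member 7 (3-5): L=0.6462, (cx,cy)=(0.9919,-0.1269)
member 8 (4-5): L=1.4397, (cx,cy)=(0.2119,0.9773)
member 9 (4-6): L=0.6660, (cx,cy)=(1.0000,0.0000)
member 10 (5-6): L=1.4526, (cx,cy)=(0.2485,-0.9686)
solve A·x = −loads:
  F[0-1] = -5381.8547 N (compression)
  F[0-2] = -2542.4315 N (compression)
  F[1-2] = +2432.4778 N (tension)
  F[1-3] = +736.0924 N (tension)
  F[2-3] = -2392.0042 N (compression)
  F[2-4] = -1296.9091 N (compression)
  F[3-4] = +2315.9671 N (tension)
  F[3-5] = -329.2835 N (compression)
  F[4-5] = +682.8774 N (tension)
  F[4-6] = +181.9523 N (tension)
  F[5-6] = -732.1305 N (compression)
  Rx@0 = +3826.2000 N
  Ry@0 = +5226.4997 N
  Ry@6 = +709.1603 N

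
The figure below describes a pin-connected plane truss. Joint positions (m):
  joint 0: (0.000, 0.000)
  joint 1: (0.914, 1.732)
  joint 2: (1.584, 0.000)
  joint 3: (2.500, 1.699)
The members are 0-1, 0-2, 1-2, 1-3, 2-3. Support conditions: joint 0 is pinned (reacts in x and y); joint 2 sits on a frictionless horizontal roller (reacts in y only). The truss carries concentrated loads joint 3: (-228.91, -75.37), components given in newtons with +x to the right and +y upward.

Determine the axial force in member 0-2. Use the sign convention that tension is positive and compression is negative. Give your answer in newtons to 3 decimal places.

N=4 nodes, M=5 members, R=3 reactions → 2N=8, M+R=8
member 0 (0-1): L=1.9584, (cx,cy)=(0.4667,0.8844)
member 1 (0-2): L=1.5840, (cx,cy)=(1.0000,0.0000)
member 2 (1-2): L=1.8571, (cx,cy)=(0.3608,-0.9326)
member 3 (1-3): L=1.5863, (cx,cy)=(0.9998,-0.0208)
member 4 (2-3): L=1.9302, (cx,cy)=(0.4746,0.8802)
solve A·x = −loads:
  F[0-1] = -228.3379 N (compression)
  F[0-2] = -122.3414 N (compression)
  F[1-2] = +220.6808 N (tension)
  F[1-3] = -186.2266 N (compression)
  F[2-3] = -90.0273 N (compression)
  Rx@0 = +228.9100 N
  Ry@0 = +201.9439 N
  Ry@2 = -126.5739 N

-122.341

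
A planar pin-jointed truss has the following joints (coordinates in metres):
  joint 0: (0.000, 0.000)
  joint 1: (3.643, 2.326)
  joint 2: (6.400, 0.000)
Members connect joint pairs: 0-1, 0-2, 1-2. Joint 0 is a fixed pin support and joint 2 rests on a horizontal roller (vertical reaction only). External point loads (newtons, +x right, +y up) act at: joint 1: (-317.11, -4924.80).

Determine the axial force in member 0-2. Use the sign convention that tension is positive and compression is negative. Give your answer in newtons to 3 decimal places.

N=3 nodes, M=3 members, R=3 reactions → 2N=6, M+R=6
member 0 (0-1): L=4.3222, (cx,cy)=(0.8429,0.5381)
member 1 (0-2): L=6.4000, (cx,cy)=(1.0000,0.0000)
member 2 (1-2): L=3.6071, (cx,cy)=(0.7643,-0.6448)
solve A·x = −loads:
  F[0-1] = -4156.4101 N (compression)
  F[0-2] = +3186.1234 N (tension)
  F[1-2] = -4168.5651 N (compression)
  Rx@0 = +317.1100 N
  Ry@0 = +2236.7612 N
  Ry@2 = +2688.0388 N

3186.123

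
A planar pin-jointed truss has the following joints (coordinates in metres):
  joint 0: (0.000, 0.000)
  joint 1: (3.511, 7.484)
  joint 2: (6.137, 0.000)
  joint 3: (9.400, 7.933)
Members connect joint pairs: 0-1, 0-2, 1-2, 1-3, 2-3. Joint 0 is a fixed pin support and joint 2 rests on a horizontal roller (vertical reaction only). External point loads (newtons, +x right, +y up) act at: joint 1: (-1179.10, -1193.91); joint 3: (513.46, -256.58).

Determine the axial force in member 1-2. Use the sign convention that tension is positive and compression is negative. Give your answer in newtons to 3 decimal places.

3.640

N=4 nodes, M=5 members, R=3 reactions → 2N=8, M+R=8
member 0 (0-1): L=8.2666, (cx,cy)=(0.4247,0.9053)
member 1 (0-2): L=6.1370, (cx,cy)=(1.0000,0.0000)
member 2 (1-2): L=7.9313, (cx,cy)=(0.3311,-0.9436)
member 3 (1-3): L=5.9061, (cx,cy)=(0.9971,0.0760)
member 4 (2-3): L=8.5779, (cx,cy)=(0.3804,0.9248)
solve A·x = −loads:
  F[0-1] = -1268.7396 N (compression)
  F[0-2] = -126.7822 N (compression)
  F[1-2] = +3.6400 N (tension)
  F[1-3] = +640.8917 N (tension)
  F[2-3] = -330.1201 N (compression)
  Rx@0 = +665.6400 N
  Ry@0 = +1148.6220 N
  Ry@2 = +301.8680 N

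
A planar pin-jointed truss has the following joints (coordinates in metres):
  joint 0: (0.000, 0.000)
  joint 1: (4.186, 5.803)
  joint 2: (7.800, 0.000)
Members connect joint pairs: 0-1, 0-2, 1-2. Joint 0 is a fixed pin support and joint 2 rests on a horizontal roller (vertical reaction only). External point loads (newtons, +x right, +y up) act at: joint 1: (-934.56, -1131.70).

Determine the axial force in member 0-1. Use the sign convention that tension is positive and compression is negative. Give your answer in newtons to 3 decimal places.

N=3 nodes, M=3 members, R=3 reactions → 2N=6, M+R=6
member 0 (0-1): L=7.1552, (cx,cy)=(0.5850,0.8110)
member 1 (0-2): L=7.8000, (cx,cy)=(1.0000,0.0000)
member 2 (1-2): L=6.8364, (cx,cy)=(0.5286,-0.8488)
solve A·x = −loads:
  F[0-1] = -1503.8487 N (compression)
  F[0-2] = -54.7693 N (compression)
  F[1-2] = +103.6033 N (tension)
  Rx@0 = +934.5600 N
  Ry@0 = +1219.6430 N
  Ry@2 = -87.9430 N

-1503.849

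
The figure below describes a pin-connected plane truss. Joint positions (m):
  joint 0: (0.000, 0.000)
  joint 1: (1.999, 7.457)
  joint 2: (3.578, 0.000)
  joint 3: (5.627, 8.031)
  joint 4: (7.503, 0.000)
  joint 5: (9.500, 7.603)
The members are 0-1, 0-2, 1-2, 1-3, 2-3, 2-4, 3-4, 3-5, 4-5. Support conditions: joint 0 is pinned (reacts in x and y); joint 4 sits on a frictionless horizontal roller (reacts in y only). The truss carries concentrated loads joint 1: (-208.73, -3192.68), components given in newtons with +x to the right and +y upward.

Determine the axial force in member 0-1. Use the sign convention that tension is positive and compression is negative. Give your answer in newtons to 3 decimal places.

-2639.532

N=6 nodes, M=9 members, R=3 reactions → 2N=12, M+R=12
member 0 (0-1): L=7.7203, (cx,cy)=(0.2589,0.9659)
member 1 (0-2): L=3.5780, (cx,cy)=(1.0000,0.0000)
member 2 (1-2): L=7.6223, (cx,cy)=(0.2072,-0.9783)
member 3 (1-3): L=3.6731, (cx,cy)=(0.9877,0.1563)
member 4 (2-3): L=8.2883, (cx,cy)=(0.2472,0.9690)
member 5 (2-4): L=3.9250, (cx,cy)=(1.0000,0.0000)
member 6 (3-4): L=8.2472, (cx,cy)=(0.2275,-0.9738)
member 7 (3-5): L=3.8966, (cx,cy)=(0.9939,-0.1098)
member 8 (4-5): L=7.8609, (cx,cy)=(0.2540,0.9672)
solve A·x = −loads:
  F[0-1] = -2639.5320 N (compression)
  F[0-2] = +474.7191 N (tension)
  F[1-2] = -710.3989 N (compression)
  F[1-3] = -331.6313 N (compression)
  F[2-3] = +717.2526 N (tension)
  F[2-4] = +150.2400 N (tension)
  F[3-4] = -660.4797 N (compression)
  F[3-5] = -0.0000 N (tension)
  F[4-5] = +0.0000 N (tension)
  Rx@0 = +208.7300 N
  Ry@0 = +2549.5149 N
  Ry@4 = +643.1651 N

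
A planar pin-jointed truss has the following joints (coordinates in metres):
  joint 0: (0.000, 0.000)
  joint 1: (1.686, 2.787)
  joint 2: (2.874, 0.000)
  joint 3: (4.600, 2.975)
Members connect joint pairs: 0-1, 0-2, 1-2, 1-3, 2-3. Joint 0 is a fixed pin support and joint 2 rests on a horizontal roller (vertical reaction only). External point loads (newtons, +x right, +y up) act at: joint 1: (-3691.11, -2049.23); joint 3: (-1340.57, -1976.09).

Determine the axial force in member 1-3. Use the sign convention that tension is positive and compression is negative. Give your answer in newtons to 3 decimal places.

-202.073

N=4 nodes, M=5 members, R=3 reactions → 2N=8, M+R=8
member 0 (0-1): L=3.2573, (cx,cy)=(0.5176,0.8556)
member 1 (0-2): L=2.8740, (cx,cy)=(1.0000,0.0000)
member 2 (1-2): L=3.0296, (cx,cy)=(0.3921,-0.9199)
member 3 (1-3): L=2.9201, (cx,cy)=(0.9979,0.0644)
member 4 (2-3): L=3.4394, (cx,cy)=(0.5018,0.8650)
solve A·x = −loads:
  F[0-1] = -5408.2234 N (compression)
  F[0-2] = -2232.3428 N (compression)
  F[1-2] = +2788.4574 N (tension)
  F[1-3] = -202.0729 N (compression)
  F[2-3] = -2269.5405 N (compression)
  Rx@0 = +5031.6800 N
  Ry@0 = +4627.3741 N
  Ry@2 = -602.0541 N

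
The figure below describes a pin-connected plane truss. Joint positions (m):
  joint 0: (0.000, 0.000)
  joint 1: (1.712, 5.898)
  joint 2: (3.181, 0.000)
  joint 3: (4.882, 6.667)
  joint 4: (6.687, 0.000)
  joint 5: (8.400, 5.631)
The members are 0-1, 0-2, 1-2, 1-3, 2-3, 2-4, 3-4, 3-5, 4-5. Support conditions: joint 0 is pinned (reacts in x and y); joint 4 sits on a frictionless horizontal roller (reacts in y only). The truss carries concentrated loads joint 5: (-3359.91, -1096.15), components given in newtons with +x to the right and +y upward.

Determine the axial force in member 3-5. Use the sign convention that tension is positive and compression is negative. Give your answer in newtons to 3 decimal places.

N=6 nodes, M=9 members, R=3 reactions → 2N=12, M+R=12
member 0 (0-1): L=6.1414, (cx,cy)=(0.2788,0.9604)
member 1 (0-2): L=3.1810, (cx,cy)=(1.0000,0.0000)
member 2 (1-2): L=6.0782, (cx,cy)=(0.2417,-0.9704)
member 3 (1-3): L=3.2619, (cx,cy)=(0.9718,0.2357)
member 4 (2-3): L=6.8806, (cx,cy)=(0.2472,0.9690)
member 5 (2-4): L=3.5060, (cx,cy)=(1.0000,0.0000)
member 6 (3-4): L=6.9070, (cx,cy)=(0.2613,-0.9652)
member 7 (3-5): L=3.6674, (cx,cy)=(0.9593,-0.2825)
member 8 (4-5): L=5.8858, (cx,cy)=(0.2910,0.9567)
solve A·x = −loads:
  F[0-1] = -2653.7116 N (compression)
  F[0-2] = -2620.1567 N (compression)
  F[1-2] = +2302.3333 N (tension)
  F[1-3] = -1333.7843 N (compression)
  F[2-3] = -2305.6481 N (compression)
  F[2-4] = -1493.7227 N (compression)
  F[3-4] = +3487.6848 N (tension)
  F[3-5] = -2895.5544 N (compression)
  F[4-5] = -2000.7280 N (compression)
  Rx@0 = +3359.9100 N
  Ry@0 = +2548.5193 N
  Ry@4 = -1452.3693 N

-2895.554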